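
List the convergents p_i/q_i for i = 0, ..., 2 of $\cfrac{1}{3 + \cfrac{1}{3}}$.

Using the convergent recurrence p_i = a_i*p_{i-1} + p_{i-2}, q_i = a_i*q_{i-1} + q_{i-2} with p_{-2}=0, p_{-1}=1, q_{-2}=1, q_{-1}=0:
  i=0: a_0=0, p_0 = 0*1 + 0 = 0, q_0 = 0*0 + 1 = 1.
  i=1: a_1=3, p_1 = 3*0 + 1 = 1, q_1 = 3*1 + 0 = 3.
  i=2: a_2=3, p_2 = 3*1 + 0 = 3, q_2 = 3*3 + 1 = 10.

0/1, 1/3, 3/10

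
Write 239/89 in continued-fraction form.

Run the Euclidean algorithm on 239 and 89; the successive quotients are the partial quotients a_0, a_1, ... (each step inverts the fractional part left over by the previous one):
  239 = 2*89 + 61, so a_0 = 2.
  89 = 1*61 + 28, so a_1 = 1.
  61 = 2*28 + 5, so a_2 = 2.
  28 = 5*5 + 3, so a_3 = 5.
  5 = 1*3 + 2, so a_4 = 1.
  3 = 1*2 + 1, so a_5 = 1.
  2 = 2*1 + 0, so a_6 = 2.
The remainder reaches 0 after 7 divisions, so the expansion has 7 partial quotients, read off in order.

[2; 1, 2, 5, 1, 1, 2]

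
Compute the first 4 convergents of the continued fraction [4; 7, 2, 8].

Using the convergent recurrence p_i = a_i*p_{i-1} + p_{i-2}, q_i = a_i*q_{i-1} + q_{i-2} with p_{-2}=0, p_{-1}=1, q_{-2}=1, q_{-1}=0:
  i=0: a_0=4, p_0 = 4*1 + 0 = 4, q_0 = 4*0 + 1 = 1.
  i=1: a_1=7, p_1 = 7*4 + 1 = 29, q_1 = 7*1 + 0 = 7.
  i=2: a_2=2, p_2 = 2*29 + 4 = 62, q_2 = 2*7 + 1 = 15.
  i=3: a_3=8, p_3 = 8*62 + 29 = 525, q_3 = 8*15 + 7 = 127.

4/1, 29/7, 62/15, 525/127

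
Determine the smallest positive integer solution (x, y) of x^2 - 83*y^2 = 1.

(x, y) = (82, 9)

First expand sqrt(83) as a continued fraction. With x_i = (sqrt(83) + m_i)/d_i and (m_0, d_0) = (0, 1): a_0 = floor(sqrt(83)) = 9, since 9^2 = 81 <= 83 < 100 = 10^2.
Iterate m_{i+1} = d_i*a_i - m_i, d_{i+1} = (83 - m_{i+1}^2)/d_i, a_{i+1} = floor((a_0 + m_{i+1})/d_{i+1}):
  m_1 = 1*9 - 0 = 9, d_1 = (83 - 9^2)/1 = 2/1 = 2, a_1 = floor((9 + 9)/2) = 9.
  m_2 = 2*9 - 9 = 9, d_2 = (83 - 9^2)/2 = 2/2 = 1, a_2 = floor((9 + 9)/1) = 18.
  m_3 = 1*18 - 9 = 9, d_3 = (83 - 9^2)/1 = 2/1 = 2: (m_3, d_3) = (m_1, d_1) = (9, 2), so from here the quotients repeat a_1, a_2; the period length is 2.
So sqrt(83) = [9; (9, 18)] with period length k = 2.
k is even, so the fundamental solution of x^2 - 83y^2 = 1 is (p_{k-1}, q_{k-1}) = (p_1, q_1); compute convergents through index 1.
Convergents (p_i = a_i*p_{i-1} + p_{i-2}, q_i = a_i*q_{i-1} + q_{i-2} with p_{-2}=0, p_{-1}=1, q_{-2}=1, q_{-1}=0):
  i=0: a_0=9, p_0 = 9*1 + 0 = 9, q_0 = 9*0 + 1 = 1.
  i=1: a_1=9, p_1 = 9*9 + 1 = 82, q_1 = 9*1 + 0 = 9.
Check: 82^2 - 83*9^2 = 6724 - 6723 = 1, so (x, y) = (82, 9) solves the equation, and by the theorem it is the least positive solution.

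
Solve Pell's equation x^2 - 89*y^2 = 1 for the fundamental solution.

(x, y) = (500001, 53000)

First expand sqrt(89) as a continued fraction. With x_i = (sqrt(89) + m_i)/d_i and (m_0, d_0) = (0, 1): a_0 = floor(sqrt(89)) = 9, since 9^2 = 81 <= 89 < 100 = 10^2.
Iterate m_{i+1} = d_i*a_i - m_i, d_{i+1} = (89 - m_{i+1}^2)/d_i, a_{i+1} = floor((a_0 + m_{i+1})/d_{i+1}):
  m_1 = 1*9 - 0 = 9, d_1 = (89 - 9^2)/1 = 8/1 = 8, a_1 = floor((9 + 9)/8) = 2.
  m_2 = 8*2 - 9 = 7, d_2 = (89 - 7^2)/8 = 40/8 = 5, a_2 = floor((9 + 7)/5) = 3.
  m_3 = 5*3 - 7 = 8, d_3 = (89 - 8^2)/5 = 25/5 = 5, a_3 = floor((9 + 8)/5) = 3.
  m_4 = 5*3 - 8 = 7, d_4 = (89 - 7^2)/5 = 40/5 = 8, a_4 = floor((9 + 7)/8) = 2.
  m_5 = 8*2 - 7 = 9, d_5 = (89 - 9^2)/8 = 8/8 = 1, a_5 = floor((9 + 9)/1) = 18.
  m_6 = 1*18 - 9 = 9, d_6 = (89 - 9^2)/1 = 8/1 = 8: (m_6, d_6) = (m_1, d_1) = (9, 8), so from here the quotients repeat a_1, ..., a_5; the period length is 5.
So sqrt(89) = [9; (2, 3, 3, 2, 18)] with period length k = 5.
k is odd, so (p_{k-1}, q_{k-1}) only solves x^2 - 89y^2 = -1 and the fundamental solution of x^2 - 89y^2 = 1 is (p_{2k-1}, q_{2k-1}) = (p_9, q_9); compute convergents through index 9, running through the period twice.
Convergents (p_i = a_i*p_{i-1} + p_{i-2}, q_i = a_i*q_{i-1} + q_{i-2} with p_{-2}=0, p_{-1}=1, q_{-2}=1, q_{-1}=0):
  i=0: a_0=9, p_0 = 9*1 + 0 = 9, q_0 = 9*0 + 1 = 1.
  i=1: a_1=2, p_1 = 2*9 + 1 = 19, q_1 = 2*1 + 0 = 2.
  i=2: a_2=3, p_2 = 3*19 + 9 = 66, q_2 = 3*2 + 1 = 7.
  i=3: a_3=3, p_3 = 3*66 + 19 = 217, q_3 = 3*7 + 2 = 23.
  i=4: a_4=2, p_4 = 2*217 + 66 = 500, q_4 = 2*23 + 7 = 53.
  i=5: a_5=18, p_5 = 18*500 + 217 = 9217, q_5 = 18*53 + 23 = 977.
  i=6: a_6=2, p_6 = 2*9217 + 500 = 18934, q_6 = 2*977 + 53 = 2007.
  i=7: a_7=3, p_7 = 3*18934 + 9217 = 66019, q_7 = 3*2007 + 977 = 6998.
  i=8: a_8=3, p_8 = 3*66019 + 18934 = 216991, q_8 = 3*6998 + 2007 = 23001.
  i=9: a_9=2, p_9 = 2*216991 + 66019 = 500001, q_9 = 2*23001 + 6998 = 53000.
Indeed p_4^2 - 89*q_4^2 = 250000 - 250001 = -1, not +1.
Check: 500001^2 - 89*53000^2 = 250001000001 - 250001000000 = 1, so (x, y) = (500001, 53000) solves the equation, and by the theorem it is the least positive solution.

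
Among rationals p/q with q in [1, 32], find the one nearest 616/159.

Expand x = 616/159 as a continued fraction with the Euclidean algorithm:
  616 = 3*159 + 139, so a_0 = 3.
  159 = 1*139 + 20, so a_1 = 1.
  139 = 6*20 + 19, so a_2 = 6.
  20 = 1*19 + 1, so a_3 = 1.
  19 = 19*1 + 0, so a_4 = 19.
so x = [3; 1, 6, 1, 19].
Convergents (p_i = a_i*p_{i-1} + p_{i-2}, q_i = a_i*q_{i-1} + q_{i-2} with p_{-2}=0, p_{-1}=1, q_{-2}=1, q_{-1}=0), until the denominator exceeds 32:
  i=0: a_0=3, p_0 = 3*1 + 0 = 3, q_0 = 3*0 + 1 = 1.
  i=1: a_1=1, p_1 = 1*3 + 1 = 4, q_1 = 1*1 + 0 = 1.
  i=2: a_2=6, p_2 = 6*4 + 3 = 27, q_2 = 6*1 + 1 = 7.
  i=3: a_3=1, p_3 = 1*27 + 4 = 31, q_3 = 1*7 + 1 = 8.
  i=4: a_4=19, p_4 = 19*31 + 27 = 616, q_4 = 19*8 + 7 = 159.
q_4 = 159 > 32, so the last convergent with denominator <= 32 is p_3/q_3 = 31/8.
The closest fraction with denominator <= 32 is either p_3/q_3 or the intermediate fraction (k*p_3 + p_2)/(k*q_3 + q_2) with the largest k >= 1 whose denominator stays <= 32; these approach x as k grows, and every other convergent or intermediate fraction in range is farther away.
Largest k: floor((32 - q_2)/q_3) = floor((32 - 7)/8) = 3.
That gives (3*31 + 27)/(3*8 + 7) = 120/31.
Compare the errors: |x - 31/8| = |616*8 - 31*159|/(159*8) = 1/1272, and |x - 120/31| = |616*31 - 120*159|/(159*31) = 16/4929.
Cross-multiplying, 1*4929 = 4929 < 20352 = 16*1272, so 1/1272 is smaller: the convergent 31/8 is closer to x than 120/31.

31/8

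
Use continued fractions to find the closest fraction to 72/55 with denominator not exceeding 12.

Expand x = 72/55 as a continued fraction with the Euclidean algorithm:
  72 = 1*55 + 17, so a_0 = 1.
  55 = 3*17 + 4, so a_1 = 3.
  17 = 4*4 + 1, so a_2 = 4.
  4 = 4*1 + 0, so a_3 = 4.
so x = [1; 3, 4, 4].
Convergents (p_i = a_i*p_{i-1} + p_{i-2}, q_i = a_i*q_{i-1} + q_{i-2} with p_{-2}=0, p_{-1}=1, q_{-2}=1, q_{-1}=0), until the denominator exceeds 12:
  i=0: a_0=1, p_0 = 1*1 + 0 = 1, q_0 = 1*0 + 1 = 1.
  i=1: a_1=3, p_1 = 3*1 + 1 = 4, q_1 = 3*1 + 0 = 3.
  i=2: a_2=4, p_2 = 4*4 + 1 = 17, q_2 = 4*3 + 1 = 13.
q_2 = 13 > 12, so the last convergent with denominator <= 12 is p_1/q_1 = 4/3.
The closest fraction with denominator <= 12 is either p_1/q_1 or the intermediate fraction (k*p_1 + p_0)/(k*q_1 + q_0) with the largest k >= 1 whose denominator stays <= 12; these approach x as k grows, and every other convergent or intermediate fraction in range is farther away.
Largest k: floor((12 - q_0)/q_1) = floor((12 - 1)/3) = 3.
That gives (3*4 + 1)/(3*3 + 1) = 13/10.
Compare the errors: |x - 4/3| = |72*3 - 4*55|/(55*3) = 4/165, and |x - 13/10| = |72*10 - 13*55|/(55*10) = 5/550.
Cross-multiplying, 5*165 = 825 < 2200 = 4*550, so 5/550 is smaller: the intermediate fraction 13/10 is closer to x than 4/3.

13/10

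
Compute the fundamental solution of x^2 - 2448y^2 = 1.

First expand sqrt(2448) as a continued fraction. With x_i = (sqrt(2448) + m_i)/d_i and (m_0, d_0) = (0, 1): a_0 = floor(sqrt(2448)) = 49, since 49^2 = 2401 <= 2448 < 2500 = 50^2.
Iterate m_{i+1} = d_i*a_i - m_i, d_{i+1} = (2448 - m_{i+1}^2)/d_i, a_{i+1} = floor((a_0 + m_{i+1})/d_{i+1}):
  m_1 = 1*49 - 0 = 49, d_1 = (2448 - 49^2)/1 = 47/1 = 47, a_1 = floor((49 + 49)/47) = 2.
  m_2 = 47*2 - 49 = 45, d_2 = (2448 - 45^2)/47 = 423/47 = 9, a_2 = floor((49 + 45)/9) = 10.
  m_3 = 9*10 - 45 = 45, d_3 = (2448 - 45^2)/9 = 423/9 = 47, a_3 = floor((49 + 45)/47) = 2.
  m_4 = 47*2 - 45 = 49, d_4 = (2448 - 49^2)/47 = 47/47 = 1, a_4 = floor((49 + 49)/1) = 98.
  m_5 = 1*98 - 49 = 49, d_5 = (2448 - 49^2)/1 = 47/1 = 47: (m_5, d_5) = (m_1, d_1) = (49, 47), so from here the quotients repeat a_1, ..., a_4; the period length is 4.
So sqrt(2448) = [49; (2, 10, 2, 98)] with period length k = 4.
k is even, so the fundamental solution of x^2 - 2448y^2 = 1 is (p_{k-1}, q_{k-1}) = (p_3, q_3); compute convergents through index 3.
Convergents (p_i = a_i*p_{i-1} + p_{i-2}, q_i = a_i*q_{i-1} + q_{i-2} with p_{-2}=0, p_{-1}=1, q_{-2}=1, q_{-1}=0):
  i=0: a_0=49, p_0 = 49*1 + 0 = 49, q_0 = 49*0 + 1 = 1.
  i=1: a_1=2, p_1 = 2*49 + 1 = 99, q_1 = 2*1 + 0 = 2.
  i=2: a_2=10, p_2 = 10*99 + 49 = 1039, q_2 = 10*2 + 1 = 21.
  i=3: a_3=2, p_3 = 2*1039 + 99 = 2177, q_3 = 2*21 + 2 = 44.
Check: 2177^2 - 2448*44^2 = 4739329 - 4739328 = 1, so (x, y) = (2177, 44) solves the equation, and by the theorem it is the least positive solution.

(x, y) = (2177, 44)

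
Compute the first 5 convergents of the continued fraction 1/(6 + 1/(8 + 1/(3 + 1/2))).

Using the convergent recurrence p_i = a_i*p_{i-1} + p_{i-2}, q_i = a_i*q_{i-1} + q_{i-2} with p_{-2}=0, p_{-1}=1, q_{-2}=1, q_{-1}=0:
  i=0: a_0=0, p_0 = 0*1 + 0 = 0, q_0 = 0*0 + 1 = 1.
  i=1: a_1=6, p_1 = 6*0 + 1 = 1, q_1 = 6*1 + 0 = 6.
  i=2: a_2=8, p_2 = 8*1 + 0 = 8, q_2 = 8*6 + 1 = 49.
  i=3: a_3=3, p_3 = 3*8 + 1 = 25, q_3 = 3*49 + 6 = 153.
  i=4: a_4=2, p_4 = 2*25 + 8 = 58, q_4 = 2*153 + 49 = 355.

0/1, 1/6, 8/49, 25/153, 58/355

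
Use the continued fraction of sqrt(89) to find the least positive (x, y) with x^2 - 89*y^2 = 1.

(x, y) = (500001, 53000)

First expand sqrt(89) as a continued fraction. With x_i = (sqrt(89) + m_i)/d_i and (m_0, d_0) = (0, 1): a_0 = floor(sqrt(89)) = 9, since 9^2 = 81 <= 89 < 100 = 10^2.
Iterate m_{i+1} = d_i*a_i - m_i, d_{i+1} = (89 - m_{i+1}^2)/d_i, a_{i+1} = floor((a_0 + m_{i+1})/d_{i+1}):
  m_1 = 1*9 - 0 = 9, d_1 = (89 - 9^2)/1 = 8/1 = 8, a_1 = floor((9 + 9)/8) = 2.
  m_2 = 8*2 - 9 = 7, d_2 = (89 - 7^2)/8 = 40/8 = 5, a_2 = floor((9 + 7)/5) = 3.
  m_3 = 5*3 - 7 = 8, d_3 = (89 - 8^2)/5 = 25/5 = 5, a_3 = floor((9 + 8)/5) = 3.
  m_4 = 5*3 - 8 = 7, d_4 = (89 - 7^2)/5 = 40/5 = 8, a_4 = floor((9 + 7)/8) = 2.
  m_5 = 8*2 - 7 = 9, d_5 = (89 - 9^2)/8 = 8/8 = 1, a_5 = floor((9 + 9)/1) = 18.
  m_6 = 1*18 - 9 = 9, d_6 = (89 - 9^2)/1 = 8/1 = 8: (m_6, d_6) = (m_1, d_1) = (9, 8), so from here the quotients repeat a_1, ..., a_5; the period length is 5.
So sqrt(89) = [9; (2, 3, 3, 2, 18)] with period length k = 5.
k is odd, so (p_{k-1}, q_{k-1}) only solves x^2 - 89y^2 = -1 and the fundamental solution of x^2 - 89y^2 = 1 is (p_{2k-1}, q_{2k-1}) = (p_9, q_9); compute convergents through index 9, running through the period twice.
Convergents (p_i = a_i*p_{i-1} + p_{i-2}, q_i = a_i*q_{i-1} + q_{i-2} with p_{-2}=0, p_{-1}=1, q_{-2}=1, q_{-1}=0):
  i=0: a_0=9, p_0 = 9*1 + 0 = 9, q_0 = 9*0 + 1 = 1.
  i=1: a_1=2, p_1 = 2*9 + 1 = 19, q_1 = 2*1 + 0 = 2.
  i=2: a_2=3, p_2 = 3*19 + 9 = 66, q_2 = 3*2 + 1 = 7.
  i=3: a_3=3, p_3 = 3*66 + 19 = 217, q_3 = 3*7 + 2 = 23.
  i=4: a_4=2, p_4 = 2*217 + 66 = 500, q_4 = 2*23 + 7 = 53.
  i=5: a_5=18, p_5 = 18*500 + 217 = 9217, q_5 = 18*53 + 23 = 977.
  i=6: a_6=2, p_6 = 2*9217 + 500 = 18934, q_6 = 2*977 + 53 = 2007.
  i=7: a_7=3, p_7 = 3*18934 + 9217 = 66019, q_7 = 3*2007 + 977 = 6998.
  i=8: a_8=3, p_8 = 3*66019 + 18934 = 216991, q_8 = 3*6998 + 2007 = 23001.
  i=9: a_9=2, p_9 = 2*216991 + 66019 = 500001, q_9 = 2*23001 + 6998 = 53000.
Indeed p_4^2 - 89*q_4^2 = 250000 - 250001 = -1, not +1.
Check: 500001^2 - 89*53000^2 = 250001000001 - 250001000000 = 1, so (x, y) = (500001, 53000) solves the equation, and by the theorem it is the least positive solution.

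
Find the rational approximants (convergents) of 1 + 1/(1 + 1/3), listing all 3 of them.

Using the convergent recurrence p_i = a_i*p_{i-1} + p_{i-2}, q_i = a_i*q_{i-1} + q_{i-2} with p_{-2}=0, p_{-1}=1, q_{-2}=1, q_{-1}=0:
  i=0: a_0=1, p_0 = 1*1 + 0 = 1, q_0 = 1*0 + 1 = 1.
  i=1: a_1=1, p_1 = 1*1 + 1 = 2, q_1 = 1*1 + 0 = 1.
  i=2: a_2=3, p_2 = 3*2 + 1 = 7, q_2 = 3*1 + 1 = 4.

1/1, 2/1, 7/4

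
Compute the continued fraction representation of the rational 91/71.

[1; 3, 1, 1, 4, 2]

Run the Euclidean algorithm on 91 and 71; the successive quotients are the partial quotients a_0, a_1, ... (each step inverts the fractional part left over by the previous one):
  91 = 1*71 + 20, so a_0 = 1.
  71 = 3*20 + 11, so a_1 = 3.
  20 = 1*11 + 9, so a_2 = 1.
  11 = 1*9 + 2, so a_3 = 1.
  9 = 4*2 + 1, so a_4 = 4.
  2 = 2*1 + 0, so a_5 = 2.
The remainder reaches 0 after 6 divisions, so the expansion has 6 partial quotients, read off in order.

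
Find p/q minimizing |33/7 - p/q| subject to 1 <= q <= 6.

Expand x = 33/7 as a continued fraction with the Euclidean algorithm:
  33 = 4*7 + 5, so a_0 = 4.
  7 = 1*5 + 2, so a_1 = 1.
  5 = 2*2 + 1, so a_2 = 2.
  2 = 2*1 + 0, so a_3 = 2.
so x = [4; 1, 2, 2].
Convergents (p_i = a_i*p_{i-1} + p_{i-2}, q_i = a_i*q_{i-1} + q_{i-2} with p_{-2}=0, p_{-1}=1, q_{-2}=1, q_{-1}=0), until the denominator exceeds 6:
  i=0: a_0=4, p_0 = 4*1 + 0 = 4, q_0 = 4*0 + 1 = 1.
  i=1: a_1=1, p_1 = 1*4 + 1 = 5, q_1 = 1*1 + 0 = 1.
  i=2: a_2=2, p_2 = 2*5 + 4 = 14, q_2 = 2*1 + 1 = 3.
  i=3: a_3=2, p_3 = 2*14 + 5 = 33, q_3 = 2*3 + 1 = 7.
q_3 = 7 > 6, so the last convergent with denominator <= 6 is p_2/q_2 = 14/3.
The closest fraction with denominator <= 6 is either p_2/q_2 or the intermediate fraction (k*p_2 + p_1)/(k*q_2 + q_1) with the largest k >= 1 whose denominator stays <= 6; these approach x as k grows, and every other convergent or intermediate fraction in range is farther away.
Largest k: floor((6 - q_1)/q_2) = floor((6 - 1)/3) = 1.
That gives (1*14 + 5)/(1*3 + 1) = 19/4.
Compare the errors: |x - 14/3| = |33*3 - 14*7|/(7*3) = 1/21, and |x - 19/4| = |33*4 - 19*7|/(7*4) = 1/28.
Cross-multiplying, 1*21 = 21 < 28 = 1*28, so 1/28 is smaller: the intermediate fraction 19/4 is closer to x than 14/3.

19/4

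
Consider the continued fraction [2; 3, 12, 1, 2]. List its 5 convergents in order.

Using the convergent recurrence p_i = a_i*p_{i-1} + p_{i-2}, q_i = a_i*q_{i-1} + q_{i-2} with p_{-2}=0, p_{-1}=1, q_{-2}=1, q_{-1}=0:
  i=0: a_0=2, p_0 = 2*1 + 0 = 2, q_0 = 2*0 + 1 = 1.
  i=1: a_1=3, p_1 = 3*2 + 1 = 7, q_1 = 3*1 + 0 = 3.
  i=2: a_2=12, p_2 = 12*7 + 2 = 86, q_2 = 12*3 + 1 = 37.
  i=3: a_3=1, p_3 = 1*86 + 7 = 93, q_3 = 1*37 + 3 = 40.
  i=4: a_4=2, p_4 = 2*93 + 86 = 272, q_4 = 2*40 + 37 = 117.

2/1, 7/3, 86/37, 93/40, 272/117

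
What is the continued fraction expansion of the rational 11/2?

Run the Euclidean algorithm on 11 and 2; the successive quotients are the partial quotients a_0, a_1, ... (each step inverts the fractional part left over by the previous one):
  11 = 5*2 + 1, so a_0 = 5.
  2 = 2*1 + 0, so a_1 = 2.
The remainder reaches 0 after 2 divisions, so the expansion has 2 partial quotients, read off in order.

[5; 2]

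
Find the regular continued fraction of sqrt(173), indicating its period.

[13; (6, 1, 1, 6, 26)]

Write x_i = (sqrt(173) + m_i)/d_i with (m_0, d_0) = (0, 1). a_0 = floor(sqrt(173)) = 13, since 13^2 = 169 <= 173 < 196 = 14^2.
Iterate m_{i+1} = d_i*a_i - m_i, d_{i+1} = (173 - m_{i+1}^2)/d_i, a_{i+1} = floor((a_0 + m_{i+1})/d_{i+1}):
  m_1 = 1*13 - 0 = 13, d_1 = (173 - 13^2)/1 = 4/1 = 4, a_1 = floor((13 + 13)/4) = 6.
  m_2 = 4*6 - 13 = 11, d_2 = (173 - 11^2)/4 = 52/4 = 13, a_2 = floor((13 + 11)/13) = 1.
  m_3 = 13*1 - 11 = 2, d_3 = (173 - 2^2)/13 = 169/13 = 13, a_3 = floor((13 + 2)/13) = 1.
  m_4 = 13*1 - 2 = 11, d_4 = (173 - 11^2)/13 = 52/13 = 4, a_4 = floor((13 + 11)/4) = 6.
  m_5 = 4*6 - 11 = 13, d_5 = (173 - 13^2)/4 = 4/4 = 1, a_5 = floor((13 + 13)/1) = 26.
  m_6 = 1*26 - 13 = 13, d_6 = (173 - 13^2)/1 = 4/1 = 4: (m_6, d_6) = (m_1, d_1) = (13, 4), so from here the quotients repeat a_1, ..., a_5; the period length is 5.
Hence the expansion of sqrt(173) is a_0 = 13 followed by the repeating block 6, 1, 1, 6, 26 (period 5).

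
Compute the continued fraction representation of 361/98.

Run the Euclidean algorithm on 361 and 98; the successive quotients are the partial quotients a_0, a_1, ... (each step inverts the fractional part left over by the previous one):
  361 = 3*98 + 67, so a_0 = 3.
  98 = 1*67 + 31, so a_1 = 1.
  67 = 2*31 + 5, so a_2 = 2.
  31 = 6*5 + 1, so a_3 = 6.
  5 = 5*1 + 0, so a_4 = 5.
The remainder reaches 0 after 5 divisions, so the expansion has 5 partial quotients, read off in order.

[3; 1, 2, 6, 5]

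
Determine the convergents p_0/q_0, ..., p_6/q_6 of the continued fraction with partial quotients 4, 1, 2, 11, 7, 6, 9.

4/1, 5/1, 14/3, 159/34, 1127/241, 6921/1480, 63416/13561

Using the convergent recurrence p_i = a_i*p_{i-1} + p_{i-2}, q_i = a_i*q_{i-1} + q_{i-2} with p_{-2}=0, p_{-1}=1, q_{-2}=1, q_{-1}=0:
  i=0: a_0=4, p_0 = 4*1 + 0 = 4, q_0 = 4*0 + 1 = 1.
  i=1: a_1=1, p_1 = 1*4 + 1 = 5, q_1 = 1*1 + 0 = 1.
  i=2: a_2=2, p_2 = 2*5 + 4 = 14, q_2 = 2*1 + 1 = 3.
  i=3: a_3=11, p_3 = 11*14 + 5 = 159, q_3 = 11*3 + 1 = 34.
  i=4: a_4=7, p_4 = 7*159 + 14 = 1127, q_4 = 7*34 + 3 = 241.
  i=5: a_5=6, p_5 = 6*1127 + 159 = 6921, q_5 = 6*241 + 34 = 1480.
  i=6: a_6=9, p_6 = 9*6921 + 1127 = 63416, q_6 = 9*1480 + 241 = 13561.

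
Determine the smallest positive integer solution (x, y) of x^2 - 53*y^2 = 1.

(x, y) = (66249, 9100)

First expand sqrt(53) as a continued fraction. With x_i = (sqrt(53) + m_i)/d_i and (m_0, d_0) = (0, 1): a_0 = floor(sqrt(53)) = 7, since 7^2 = 49 <= 53 < 64 = 8^2.
Iterate m_{i+1} = d_i*a_i - m_i, d_{i+1} = (53 - m_{i+1}^2)/d_i, a_{i+1} = floor((a_0 + m_{i+1})/d_{i+1}):
  m_1 = 1*7 - 0 = 7, d_1 = (53 - 7^2)/1 = 4/1 = 4, a_1 = floor((7 + 7)/4) = 3.
  m_2 = 4*3 - 7 = 5, d_2 = (53 - 5^2)/4 = 28/4 = 7, a_2 = floor((7 + 5)/7) = 1.
  m_3 = 7*1 - 5 = 2, d_3 = (53 - 2^2)/7 = 49/7 = 7, a_3 = floor((7 + 2)/7) = 1.
  m_4 = 7*1 - 2 = 5, d_4 = (53 - 5^2)/7 = 28/7 = 4, a_4 = floor((7 + 5)/4) = 3.
  m_5 = 4*3 - 5 = 7, d_5 = (53 - 7^2)/4 = 4/4 = 1, a_5 = floor((7 + 7)/1) = 14.
  m_6 = 1*14 - 7 = 7, d_6 = (53 - 7^2)/1 = 4/1 = 4: (m_6, d_6) = (m_1, d_1) = (7, 4), so from here the quotients repeat a_1, ..., a_5; the period length is 5.
So sqrt(53) = [7; (3, 1, 1, 3, 14)] with period length k = 5.
k is odd, so (p_{k-1}, q_{k-1}) only solves x^2 - 53y^2 = -1 and the fundamental solution of x^2 - 53y^2 = 1 is (p_{2k-1}, q_{2k-1}) = (p_9, q_9); compute convergents through index 9, running through the period twice.
Convergents (p_i = a_i*p_{i-1} + p_{i-2}, q_i = a_i*q_{i-1} + q_{i-2} with p_{-2}=0, p_{-1}=1, q_{-2}=1, q_{-1}=0):
  i=0: a_0=7, p_0 = 7*1 + 0 = 7, q_0 = 7*0 + 1 = 1.
  i=1: a_1=3, p_1 = 3*7 + 1 = 22, q_1 = 3*1 + 0 = 3.
  i=2: a_2=1, p_2 = 1*22 + 7 = 29, q_2 = 1*3 + 1 = 4.
  i=3: a_3=1, p_3 = 1*29 + 22 = 51, q_3 = 1*4 + 3 = 7.
  i=4: a_4=3, p_4 = 3*51 + 29 = 182, q_4 = 3*7 + 4 = 25.
  i=5: a_5=14, p_5 = 14*182 + 51 = 2599, q_5 = 14*25 + 7 = 357.
  i=6: a_6=3, p_6 = 3*2599 + 182 = 7979, q_6 = 3*357 + 25 = 1096.
  i=7: a_7=1, p_7 = 1*7979 + 2599 = 10578, q_7 = 1*1096 + 357 = 1453.
  i=8: a_8=1, p_8 = 1*10578 + 7979 = 18557, q_8 = 1*1453 + 1096 = 2549.
  i=9: a_9=3, p_9 = 3*18557 + 10578 = 66249, q_9 = 3*2549 + 1453 = 9100.
Indeed p_4^2 - 53*q_4^2 = 33124 - 33125 = -1, not +1.
Check: 66249^2 - 53*9100^2 = 4388930001 - 4388930000 = 1, so (x, y) = (66249, 9100) solves the equation, and by the theorem it is the least positive solution.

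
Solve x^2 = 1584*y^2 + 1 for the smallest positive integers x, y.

First expand sqrt(1584) as a continued fraction. With x_i = (sqrt(1584) + m_i)/d_i and (m_0, d_0) = (0, 1): a_0 = floor(sqrt(1584)) = 39, since 39^2 = 1521 <= 1584 < 1600 = 40^2.
Iterate m_{i+1} = d_i*a_i - m_i, d_{i+1} = (1584 - m_{i+1}^2)/d_i, a_{i+1} = floor((a_0 + m_{i+1})/d_{i+1}):
  m_1 = 1*39 - 0 = 39, d_1 = (1584 - 39^2)/1 = 63/1 = 63, a_1 = floor((39 + 39)/63) = 1.
  m_2 = 63*1 - 39 = 24, d_2 = (1584 - 24^2)/63 = 1008/63 = 16, a_2 = floor((39 + 24)/16) = 3.
  m_3 = 16*3 - 24 = 24, d_3 = (1584 - 24^2)/16 = 1008/16 = 63, a_3 = floor((39 + 24)/63) = 1.
  m_4 = 63*1 - 24 = 39, d_4 = (1584 - 39^2)/63 = 63/63 = 1, a_4 = floor((39 + 39)/1) = 78.
  m_5 = 1*78 - 39 = 39, d_5 = (1584 - 39^2)/1 = 63/1 = 63: (m_5, d_5) = (m_1, d_1) = (39, 63), so from here the quotients repeat a_1, ..., a_4; the period length is 4.
So sqrt(1584) = [39; (1, 3, 1, 78)] with period length k = 4.
k is even, so the fundamental solution of x^2 - 1584y^2 = 1 is (p_{k-1}, q_{k-1}) = (p_3, q_3); compute convergents through index 3.
Convergents (p_i = a_i*p_{i-1} + p_{i-2}, q_i = a_i*q_{i-1} + q_{i-2} with p_{-2}=0, p_{-1}=1, q_{-2}=1, q_{-1}=0):
  i=0: a_0=39, p_0 = 39*1 + 0 = 39, q_0 = 39*0 + 1 = 1.
  i=1: a_1=1, p_1 = 1*39 + 1 = 40, q_1 = 1*1 + 0 = 1.
  i=2: a_2=3, p_2 = 3*40 + 39 = 159, q_2 = 3*1 + 1 = 4.
  i=3: a_3=1, p_3 = 1*159 + 40 = 199, q_3 = 1*4 + 1 = 5.
Check: 199^2 - 1584*5^2 = 39601 - 39600 = 1, so (x, y) = (199, 5) solves the equation, and by the theorem it is the least positive solution.

(x, y) = (199, 5)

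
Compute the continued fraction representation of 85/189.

[0; 2, 4, 2, 9]

Run the Euclidean algorithm on 85 and 189; the successive quotients are the partial quotients a_0, a_1, ... (each step inverts the fractional part left over by the previous one):
  85 = 0*189 + 85, so a_0 = 0.
  189 = 2*85 + 19, so a_1 = 2.
  85 = 4*19 + 9, so a_2 = 4.
  19 = 2*9 + 1, so a_3 = 2.
  9 = 9*1 + 0, so a_4 = 9.
The remainder reaches 0 after 5 divisions, so the expansion has 5 partial quotients, read off in order.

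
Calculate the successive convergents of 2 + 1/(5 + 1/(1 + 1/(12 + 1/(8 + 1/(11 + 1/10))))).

2/1, 11/5, 13/6, 167/77, 1349/622, 15006/6919, 151409/69812

Using the convergent recurrence p_i = a_i*p_{i-1} + p_{i-2}, q_i = a_i*q_{i-1} + q_{i-2} with p_{-2}=0, p_{-1}=1, q_{-2}=1, q_{-1}=0:
  i=0: a_0=2, p_0 = 2*1 + 0 = 2, q_0 = 2*0 + 1 = 1.
  i=1: a_1=5, p_1 = 5*2 + 1 = 11, q_1 = 5*1 + 0 = 5.
  i=2: a_2=1, p_2 = 1*11 + 2 = 13, q_2 = 1*5 + 1 = 6.
  i=3: a_3=12, p_3 = 12*13 + 11 = 167, q_3 = 12*6 + 5 = 77.
  i=4: a_4=8, p_4 = 8*167 + 13 = 1349, q_4 = 8*77 + 6 = 622.
  i=5: a_5=11, p_5 = 11*1349 + 167 = 15006, q_5 = 11*622 + 77 = 6919.
  i=6: a_6=10, p_6 = 10*15006 + 1349 = 151409, q_6 = 10*6919 + 622 = 69812.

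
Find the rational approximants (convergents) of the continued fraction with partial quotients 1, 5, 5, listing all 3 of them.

1/1, 6/5, 31/26

Using the convergent recurrence p_i = a_i*p_{i-1} + p_{i-2}, q_i = a_i*q_{i-1} + q_{i-2} with p_{-2}=0, p_{-1}=1, q_{-2}=1, q_{-1}=0:
  i=0: a_0=1, p_0 = 1*1 + 0 = 1, q_0 = 1*0 + 1 = 1.
  i=1: a_1=5, p_1 = 5*1 + 1 = 6, q_1 = 5*1 + 0 = 5.
  i=2: a_2=5, p_2 = 5*6 + 1 = 31, q_2 = 5*5 + 1 = 26.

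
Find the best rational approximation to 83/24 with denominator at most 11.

Expand x = 83/24 as a continued fraction with the Euclidean algorithm:
  83 = 3*24 + 11, so a_0 = 3.
  24 = 2*11 + 2, so a_1 = 2.
  11 = 5*2 + 1, so a_2 = 5.
  2 = 2*1 + 0, so a_3 = 2.
so x = [3; 2, 5, 2].
Convergents (p_i = a_i*p_{i-1} + p_{i-2}, q_i = a_i*q_{i-1} + q_{i-2} with p_{-2}=0, p_{-1}=1, q_{-2}=1, q_{-1}=0), until the denominator exceeds 11:
  i=0: a_0=3, p_0 = 3*1 + 0 = 3, q_0 = 3*0 + 1 = 1.
  i=1: a_1=2, p_1 = 2*3 + 1 = 7, q_1 = 2*1 + 0 = 2.
  i=2: a_2=5, p_2 = 5*7 + 3 = 38, q_2 = 5*2 + 1 = 11.
  i=3: a_3=2, p_3 = 2*38 + 7 = 83, q_3 = 2*11 + 2 = 24.
q_3 = 24 > 11, so the last convergent with denominator <= 11 is p_2/q_2 = 38/11.
The closest fraction with denominator <= 11 is either p_2/q_2 or the intermediate fraction (k*p_2 + p_1)/(k*q_2 + q_1) with the largest k >= 1 whose denominator stays <= 11; these approach x as k grows, and every other convergent or intermediate fraction in range is farther away.
Largest k: floor((11 - q_1)/q_2) = floor((11 - 2)/11) = 0.
Since k = 0, no intermediate fraction beyond p_2/q_2 has denominator <= 11, so the convergent 38/11 is the closest (its error is |83*11 - 38*24|/(24*11) = 1/264).

38/11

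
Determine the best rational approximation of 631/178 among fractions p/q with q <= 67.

39/11

Expand x = 631/178 as a continued fraction with the Euclidean algorithm:
  631 = 3*178 + 97, so a_0 = 3.
  178 = 1*97 + 81, so a_1 = 1.
  97 = 1*81 + 16, so a_2 = 1.
  81 = 5*16 + 1, so a_3 = 5.
  16 = 16*1 + 0, so a_4 = 16.
so x = [3; 1, 1, 5, 16].
Convergents (p_i = a_i*p_{i-1} + p_{i-2}, q_i = a_i*q_{i-1} + q_{i-2} with p_{-2}=0, p_{-1}=1, q_{-2}=1, q_{-1}=0), until the denominator exceeds 67:
  i=0: a_0=3, p_0 = 3*1 + 0 = 3, q_0 = 3*0 + 1 = 1.
  i=1: a_1=1, p_1 = 1*3 + 1 = 4, q_1 = 1*1 + 0 = 1.
  i=2: a_2=1, p_2 = 1*4 + 3 = 7, q_2 = 1*1 + 1 = 2.
  i=3: a_3=5, p_3 = 5*7 + 4 = 39, q_3 = 5*2 + 1 = 11.
  i=4: a_4=16, p_4 = 16*39 + 7 = 631, q_4 = 16*11 + 2 = 178.
q_4 = 178 > 67, so the last convergent with denominator <= 67 is p_3/q_3 = 39/11.
The closest fraction with denominator <= 67 is either p_3/q_3 or the intermediate fraction (k*p_3 + p_2)/(k*q_3 + q_2) with the largest k >= 1 whose denominator stays <= 67; these approach x as k grows, and every other convergent or intermediate fraction in range is farther away.
Largest k: floor((67 - q_2)/q_3) = floor((67 - 2)/11) = 5.
That gives (5*39 + 7)/(5*11 + 2) = 202/57.
Compare the errors: |x - 39/11| = |631*11 - 39*178|/(178*11) = 1/1958, and |x - 202/57| = |631*57 - 202*178|/(178*57) = 11/10146.
Cross-multiplying, 1*10146 = 10146 < 21538 = 11*1958, so 1/1958 is smaller: the convergent 39/11 is closer to x than 202/57.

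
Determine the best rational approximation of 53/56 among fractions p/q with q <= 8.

Expand x = 53/56 as a continued fraction with the Euclidean algorithm:
  53 = 0*56 + 53, so a_0 = 0.
  56 = 1*53 + 3, so a_1 = 1.
  53 = 17*3 + 2, so a_2 = 17.
  3 = 1*2 + 1, so a_3 = 1.
  2 = 2*1 + 0, so a_4 = 2.
so x = [0; 1, 17, 1, 2].
Convergents (p_i = a_i*p_{i-1} + p_{i-2}, q_i = a_i*q_{i-1} + q_{i-2} with p_{-2}=0, p_{-1}=1, q_{-2}=1, q_{-1}=0), until the denominator exceeds 8:
  i=0: a_0=0, p_0 = 0*1 + 0 = 0, q_0 = 0*0 + 1 = 1.
  i=1: a_1=1, p_1 = 1*0 + 1 = 1, q_1 = 1*1 + 0 = 1.
  i=2: a_2=17, p_2 = 17*1 + 0 = 17, q_2 = 17*1 + 1 = 18.
q_2 = 18 > 8, so the last convergent with denominator <= 8 is p_1/q_1 = 1/1.
The closest fraction with denominator <= 8 is either p_1/q_1 or the intermediate fraction (k*p_1 + p_0)/(k*q_1 + q_0) with the largest k >= 1 whose denominator stays <= 8; these approach x as k grows, and every other convergent or intermediate fraction in range is farther away.
Largest k: floor((8 - q_0)/q_1) = floor((8 - 1)/1) = 7.
That gives (7*1 + 0)/(7*1 + 1) = 7/8.
Compare the errors: |x - 1/1| = |53*1 - 1*56|/(56*1) = 3/56, and |x - 7/8| = |53*8 - 7*56|/(56*8) = 32/448.
Cross-multiplying, 3*448 = 1344 < 1792 = 32*56, so 3/56 is smaller: the convergent 1/1 is closer to x than 7/8.

1/1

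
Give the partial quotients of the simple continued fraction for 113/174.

[0; 1, 1, 1, 5, 1, 3, 2]

Run the Euclidean algorithm on 113 and 174; the successive quotients are the partial quotients a_0, a_1, ... (each step inverts the fractional part left over by the previous one):
  113 = 0*174 + 113, so a_0 = 0.
  174 = 1*113 + 61, so a_1 = 1.
  113 = 1*61 + 52, so a_2 = 1.
  61 = 1*52 + 9, so a_3 = 1.
  52 = 5*9 + 7, so a_4 = 5.
  9 = 1*7 + 2, so a_5 = 1.
  7 = 3*2 + 1, so a_6 = 3.
  2 = 2*1 + 0, so a_7 = 2.
The remainder reaches 0 after 8 divisions, so the expansion has 8 partial quotients, read off in order.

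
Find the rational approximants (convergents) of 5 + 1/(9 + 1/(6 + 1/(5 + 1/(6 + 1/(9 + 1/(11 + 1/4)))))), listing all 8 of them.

5/1, 46/9, 281/55, 1451/284, 8987/1759, 82334/16115, 914661/179024, 3740978/732211

Using the convergent recurrence p_i = a_i*p_{i-1} + p_{i-2}, q_i = a_i*q_{i-1} + q_{i-2} with p_{-2}=0, p_{-1}=1, q_{-2}=1, q_{-1}=0:
  i=0: a_0=5, p_0 = 5*1 + 0 = 5, q_0 = 5*0 + 1 = 1.
  i=1: a_1=9, p_1 = 9*5 + 1 = 46, q_1 = 9*1 + 0 = 9.
  i=2: a_2=6, p_2 = 6*46 + 5 = 281, q_2 = 6*9 + 1 = 55.
  i=3: a_3=5, p_3 = 5*281 + 46 = 1451, q_3 = 5*55 + 9 = 284.
  i=4: a_4=6, p_4 = 6*1451 + 281 = 8987, q_4 = 6*284 + 55 = 1759.
  i=5: a_5=9, p_5 = 9*8987 + 1451 = 82334, q_5 = 9*1759 + 284 = 16115.
  i=6: a_6=11, p_6 = 11*82334 + 8987 = 914661, q_6 = 11*16115 + 1759 = 179024.
  i=7: a_7=4, p_7 = 4*914661 + 82334 = 3740978, q_7 = 4*179024 + 16115 = 732211.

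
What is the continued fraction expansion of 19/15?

Run the Euclidean algorithm on 19 and 15; the successive quotients are the partial quotients a_0, a_1, ... (each step inverts the fractional part left over by the previous one):
  19 = 1*15 + 4, so a_0 = 1.
  15 = 3*4 + 3, so a_1 = 3.
  4 = 1*3 + 1, so a_2 = 1.
  3 = 3*1 + 0, so a_3 = 3.
The remainder reaches 0 after 4 divisions, so the expansion has 4 partial quotients, read off in order.

[1; 3, 1, 3]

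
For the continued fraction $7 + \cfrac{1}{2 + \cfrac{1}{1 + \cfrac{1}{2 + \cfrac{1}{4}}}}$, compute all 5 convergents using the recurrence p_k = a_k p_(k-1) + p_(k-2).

Using the convergent recurrence p_i = a_i*p_{i-1} + p_{i-2}, q_i = a_i*q_{i-1} + q_{i-2} with p_{-2}=0, p_{-1}=1, q_{-2}=1, q_{-1}=0:
  i=0: a_0=7, p_0 = 7*1 + 0 = 7, q_0 = 7*0 + 1 = 1.
  i=1: a_1=2, p_1 = 2*7 + 1 = 15, q_1 = 2*1 + 0 = 2.
  i=2: a_2=1, p_2 = 1*15 + 7 = 22, q_2 = 1*2 + 1 = 3.
  i=3: a_3=2, p_3 = 2*22 + 15 = 59, q_3 = 2*3 + 2 = 8.
  i=4: a_4=4, p_4 = 4*59 + 22 = 258, q_4 = 4*8 + 3 = 35.

7/1, 15/2, 22/3, 59/8, 258/35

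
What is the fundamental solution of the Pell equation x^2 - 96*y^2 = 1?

First expand sqrt(96) as a continued fraction. With x_i = (sqrt(96) + m_i)/d_i and (m_0, d_0) = (0, 1): a_0 = floor(sqrt(96)) = 9, since 9^2 = 81 <= 96 < 100 = 10^2.
Iterate m_{i+1} = d_i*a_i - m_i, d_{i+1} = (96 - m_{i+1}^2)/d_i, a_{i+1} = floor((a_0 + m_{i+1})/d_{i+1}):
  m_1 = 1*9 - 0 = 9, d_1 = (96 - 9^2)/1 = 15/1 = 15, a_1 = floor((9 + 9)/15) = 1.
  m_2 = 15*1 - 9 = 6, d_2 = (96 - 6^2)/15 = 60/15 = 4, a_2 = floor((9 + 6)/4) = 3.
  m_3 = 4*3 - 6 = 6, d_3 = (96 - 6^2)/4 = 60/4 = 15, a_3 = floor((9 + 6)/15) = 1.
  m_4 = 15*1 - 6 = 9, d_4 = (96 - 9^2)/15 = 15/15 = 1, a_4 = floor((9 + 9)/1) = 18.
  m_5 = 1*18 - 9 = 9, d_5 = (96 - 9^2)/1 = 15/1 = 15: (m_5, d_5) = (m_1, d_1) = (9, 15), so from here the quotients repeat a_1, ..., a_4; the period length is 4.
So sqrt(96) = [9; (1, 3, 1, 18)] with period length k = 4.
k is even, so the fundamental solution of x^2 - 96y^2 = 1 is (p_{k-1}, q_{k-1}) = (p_3, q_3); compute convergents through index 3.
Convergents (p_i = a_i*p_{i-1} + p_{i-2}, q_i = a_i*q_{i-1} + q_{i-2} with p_{-2}=0, p_{-1}=1, q_{-2}=1, q_{-1}=0):
  i=0: a_0=9, p_0 = 9*1 + 0 = 9, q_0 = 9*0 + 1 = 1.
  i=1: a_1=1, p_1 = 1*9 + 1 = 10, q_1 = 1*1 + 0 = 1.
  i=2: a_2=3, p_2 = 3*10 + 9 = 39, q_2 = 3*1 + 1 = 4.
  i=3: a_3=1, p_3 = 1*39 + 10 = 49, q_3 = 1*4 + 1 = 5.
Check: 49^2 - 96*5^2 = 2401 - 2400 = 1, so (x, y) = (49, 5) solves the equation, and by the theorem it is the least positive solution.

(x, y) = (49, 5)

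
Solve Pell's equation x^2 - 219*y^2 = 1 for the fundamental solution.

First expand sqrt(219) as a continued fraction. With x_i = (sqrt(219) + m_i)/d_i and (m_0, d_0) = (0, 1): a_0 = floor(sqrt(219)) = 14, since 14^2 = 196 <= 219 < 225 = 15^2.
Iterate m_{i+1} = d_i*a_i - m_i, d_{i+1} = (219 - m_{i+1}^2)/d_i, a_{i+1} = floor((a_0 + m_{i+1})/d_{i+1}):
  m_1 = 1*14 - 0 = 14, d_1 = (219 - 14^2)/1 = 23/1 = 23, a_1 = floor((14 + 14)/23) = 1.
  m_2 = 23*1 - 14 = 9, d_2 = (219 - 9^2)/23 = 138/23 = 6, a_2 = floor((14 + 9)/6) = 3.
  m_3 = 6*3 - 9 = 9, d_3 = (219 - 9^2)/6 = 138/6 = 23, a_3 = floor((14 + 9)/23) = 1.
  m_4 = 23*1 - 9 = 14, d_4 = (219 - 14^2)/23 = 23/23 = 1, a_4 = floor((14 + 14)/1) = 28.
  m_5 = 1*28 - 14 = 14, d_5 = (219 - 14^2)/1 = 23/1 = 23: (m_5, d_5) = (m_1, d_1) = (14, 23), so from here the quotients repeat a_1, ..., a_4; the period length is 4.
So sqrt(219) = [14; (1, 3, 1, 28)] with period length k = 4.
k is even, so the fundamental solution of x^2 - 219y^2 = 1 is (p_{k-1}, q_{k-1}) = (p_3, q_3); compute convergents through index 3.
Convergents (p_i = a_i*p_{i-1} + p_{i-2}, q_i = a_i*q_{i-1} + q_{i-2} with p_{-2}=0, p_{-1}=1, q_{-2}=1, q_{-1}=0):
  i=0: a_0=14, p_0 = 14*1 + 0 = 14, q_0 = 14*0 + 1 = 1.
  i=1: a_1=1, p_1 = 1*14 + 1 = 15, q_1 = 1*1 + 0 = 1.
  i=2: a_2=3, p_2 = 3*15 + 14 = 59, q_2 = 3*1 + 1 = 4.
  i=3: a_3=1, p_3 = 1*59 + 15 = 74, q_3 = 1*4 + 1 = 5.
Check: 74^2 - 219*5^2 = 5476 - 5475 = 1, so (x, y) = (74, 5) solves the equation, and by the theorem it is the least positive solution.

(x, y) = (74, 5)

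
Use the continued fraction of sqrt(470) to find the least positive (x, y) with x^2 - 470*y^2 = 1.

(x, y) = (1691, 78)

First expand sqrt(470) as a continued fraction. With x_i = (sqrt(470) + m_i)/d_i and (m_0, d_0) = (0, 1): a_0 = floor(sqrt(470)) = 21, since 21^2 = 441 <= 470 < 484 = 22^2.
Iterate m_{i+1} = d_i*a_i - m_i, d_{i+1} = (470 - m_{i+1}^2)/d_i, a_{i+1} = floor((a_0 + m_{i+1})/d_{i+1}):
  m_1 = 1*21 - 0 = 21, d_1 = (470 - 21^2)/1 = 29/1 = 29, a_1 = floor((21 + 21)/29) = 1.
  m_2 = 29*1 - 21 = 8, d_2 = (470 - 8^2)/29 = 406/29 = 14, a_2 = floor((21 + 8)/14) = 2.
  m_3 = 14*2 - 8 = 20, d_3 = (470 - 20^2)/14 = 70/14 = 5, a_3 = floor((21 + 20)/5) = 8.
  m_4 = 5*8 - 20 = 20, d_4 = (470 - 20^2)/5 = 70/5 = 14, a_4 = floor((21 + 20)/14) = 2.
  m_5 = 14*2 - 20 = 8, d_5 = (470 - 8^2)/14 = 406/14 = 29, a_5 = floor((21 + 8)/29) = 1.
  m_6 = 29*1 - 8 = 21, d_6 = (470 - 21^2)/29 = 29/29 = 1, a_6 = floor((21 + 21)/1) = 42.
  m_7 = 1*42 - 21 = 21, d_7 = (470 - 21^2)/1 = 29/1 = 29: (m_7, d_7) = (m_1, d_1) = (21, 29), so from here the quotients repeat a_1, ..., a_6; the period length is 6.
So sqrt(470) = [21; (1, 2, 8, 2, 1, 42)] with period length k = 6.
k is even, so the fundamental solution of x^2 - 470y^2 = 1 is (p_{k-1}, q_{k-1}) = (p_5, q_5); compute convergents through index 5.
Convergents (p_i = a_i*p_{i-1} + p_{i-2}, q_i = a_i*q_{i-1} + q_{i-2} with p_{-2}=0, p_{-1}=1, q_{-2}=1, q_{-1}=0):
  i=0: a_0=21, p_0 = 21*1 + 0 = 21, q_0 = 21*0 + 1 = 1.
  i=1: a_1=1, p_1 = 1*21 + 1 = 22, q_1 = 1*1 + 0 = 1.
  i=2: a_2=2, p_2 = 2*22 + 21 = 65, q_2 = 2*1 + 1 = 3.
  i=3: a_3=8, p_3 = 8*65 + 22 = 542, q_3 = 8*3 + 1 = 25.
  i=4: a_4=2, p_4 = 2*542 + 65 = 1149, q_4 = 2*25 + 3 = 53.
  i=5: a_5=1, p_5 = 1*1149 + 542 = 1691, q_5 = 1*53 + 25 = 78.
Check: 1691^2 - 470*78^2 = 2859481 - 2859480 = 1, so (x, y) = (1691, 78) solves the equation, and by the theorem it is the least positive solution.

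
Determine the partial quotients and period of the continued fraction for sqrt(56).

Write x_i = (sqrt(56) + m_i)/d_i with (m_0, d_0) = (0, 1). a_0 = floor(sqrt(56)) = 7, since 7^2 = 49 <= 56 < 64 = 8^2.
Iterate m_{i+1} = d_i*a_i - m_i, d_{i+1} = (56 - m_{i+1}^2)/d_i, a_{i+1} = floor((a_0 + m_{i+1})/d_{i+1}):
  m_1 = 1*7 - 0 = 7, d_1 = (56 - 7^2)/1 = 7/1 = 7, a_1 = floor((7 + 7)/7) = 2.
  m_2 = 7*2 - 7 = 7, d_2 = (56 - 7^2)/7 = 7/7 = 1, a_2 = floor((7 + 7)/1) = 14.
  m_3 = 1*14 - 7 = 7, d_3 = (56 - 7^2)/1 = 7/1 = 7: (m_3, d_3) = (m_1, d_1) = (7, 7), so from here the quotients repeat a_1, a_2; the period length is 2.
Hence the expansion of sqrt(56) is a_0 = 7 followed by the repeating block 2, 14 (period 2).

[7; (2, 14)]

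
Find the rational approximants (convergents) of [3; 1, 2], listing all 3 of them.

3/1, 4/1, 11/3

Using the convergent recurrence p_i = a_i*p_{i-1} + p_{i-2}, q_i = a_i*q_{i-1} + q_{i-2} with p_{-2}=0, p_{-1}=1, q_{-2}=1, q_{-1}=0:
  i=0: a_0=3, p_0 = 3*1 + 0 = 3, q_0 = 3*0 + 1 = 1.
  i=1: a_1=1, p_1 = 1*3 + 1 = 4, q_1 = 1*1 + 0 = 1.
  i=2: a_2=2, p_2 = 2*4 + 3 = 11, q_2 = 2*1 + 1 = 3.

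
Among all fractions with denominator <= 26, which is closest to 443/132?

47/14

Expand x = 443/132 as a continued fraction with the Euclidean algorithm:
  443 = 3*132 + 47, so a_0 = 3.
  132 = 2*47 + 38, so a_1 = 2.
  47 = 1*38 + 9, so a_2 = 1.
  38 = 4*9 + 2, so a_3 = 4.
  9 = 4*2 + 1, so a_4 = 4.
  2 = 2*1 + 0, so a_5 = 2.
so x = [3; 2, 1, 4, 4, 2].
Convergents (p_i = a_i*p_{i-1} + p_{i-2}, q_i = a_i*q_{i-1} + q_{i-2} with p_{-2}=0, p_{-1}=1, q_{-2}=1, q_{-1}=0), until the denominator exceeds 26:
  i=0: a_0=3, p_0 = 3*1 + 0 = 3, q_0 = 3*0 + 1 = 1.
  i=1: a_1=2, p_1 = 2*3 + 1 = 7, q_1 = 2*1 + 0 = 2.
  i=2: a_2=1, p_2 = 1*7 + 3 = 10, q_2 = 1*2 + 1 = 3.
  i=3: a_3=4, p_3 = 4*10 + 7 = 47, q_3 = 4*3 + 2 = 14.
  i=4: a_4=4, p_4 = 4*47 + 10 = 198, q_4 = 4*14 + 3 = 59.
q_4 = 59 > 26, so the last convergent with denominator <= 26 is p_3/q_3 = 47/14.
The closest fraction with denominator <= 26 is either p_3/q_3 or the intermediate fraction (k*p_3 + p_2)/(k*q_3 + q_2) with the largest k >= 1 whose denominator stays <= 26; these approach x as k grows, and every other convergent or intermediate fraction in range is farther away.
Largest k: floor((26 - q_2)/q_3) = floor((26 - 3)/14) = 1.
That gives (1*47 + 10)/(1*14 + 3) = 57/17.
Compare the errors: |x - 47/14| = |443*14 - 47*132|/(132*14) = 2/1848, and |x - 57/17| = |443*17 - 57*132|/(132*17) = 7/2244.
Cross-multiplying, 2*2244 = 4488 < 12936 = 7*1848, so 2/1848 is smaller: the convergent 47/14 is closer to x than 57/17.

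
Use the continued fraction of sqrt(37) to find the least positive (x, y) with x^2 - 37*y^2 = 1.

(x, y) = (73, 12)

First expand sqrt(37) as a continued fraction. With x_i = (sqrt(37) + m_i)/d_i and (m_0, d_0) = (0, 1): a_0 = floor(sqrt(37)) = 6, since 6^2 = 36 <= 37 < 49 = 7^2.
Iterate m_{i+1} = d_i*a_i - m_i, d_{i+1} = (37 - m_{i+1}^2)/d_i, a_{i+1} = floor((a_0 + m_{i+1})/d_{i+1}):
  m_1 = 1*6 - 0 = 6, d_1 = (37 - 6^2)/1 = 1/1 = 1, a_1 = floor((6 + 6)/1) = 12.
  m_2 = 1*12 - 6 = 6, d_2 = (37 - 6^2)/1 = 1/1 = 1: (m_2, d_2) = (m_1, d_1) = (6, 1), so from here the quotient a_1 repeats; the period length is 1.
So sqrt(37) = [6; (12)] with period length k = 1.
k is odd, so (p_{k-1}, q_{k-1}) only solves x^2 - 37y^2 = -1 and the fundamental solution of x^2 - 37y^2 = 1 is (p_{2k-1}, q_{2k-1}) = (p_1, q_1); compute convergents through index 1, running through the period twice.
Convergents (p_i = a_i*p_{i-1} + p_{i-2}, q_i = a_i*q_{i-1} + q_{i-2} with p_{-2}=0, p_{-1}=1, q_{-2}=1, q_{-1}=0):
  i=0: a_0=6, p_0 = 6*1 + 0 = 6, q_0 = 6*0 + 1 = 1.
  i=1: a_1=12, p_1 = 12*6 + 1 = 73, q_1 = 12*1 + 0 = 12.
Indeed p_0^2 - 37*q_0^2 = 36 - 37 = -1, not +1.
Check: 73^2 - 37*12^2 = 5329 - 5328 = 1, so (x, y) = (73, 12) solves the equation, and by the theorem it is the least positive solution.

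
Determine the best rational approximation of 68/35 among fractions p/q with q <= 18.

Expand x = 68/35 as a continued fraction with the Euclidean algorithm:
  68 = 1*35 + 33, so a_0 = 1.
  35 = 1*33 + 2, so a_1 = 1.
  33 = 16*2 + 1, so a_2 = 16.
  2 = 2*1 + 0, so a_3 = 2.
so x = [1; 1, 16, 2].
Convergents (p_i = a_i*p_{i-1} + p_{i-2}, q_i = a_i*q_{i-1} + q_{i-2} with p_{-2}=0, p_{-1}=1, q_{-2}=1, q_{-1}=0), until the denominator exceeds 18:
  i=0: a_0=1, p_0 = 1*1 + 0 = 1, q_0 = 1*0 + 1 = 1.
  i=1: a_1=1, p_1 = 1*1 + 1 = 2, q_1 = 1*1 + 0 = 1.
  i=2: a_2=16, p_2 = 16*2 + 1 = 33, q_2 = 16*1 + 1 = 17.
  i=3: a_3=2, p_3 = 2*33 + 2 = 68, q_3 = 2*17 + 1 = 35.
q_3 = 35 > 18, so the last convergent with denominator <= 18 is p_2/q_2 = 33/17.
The closest fraction with denominator <= 18 is either p_2/q_2 or the intermediate fraction (k*p_2 + p_1)/(k*q_2 + q_1) with the largest k >= 1 whose denominator stays <= 18; these approach x as k grows, and every other convergent or intermediate fraction in range is farther away.
Largest k: floor((18 - q_1)/q_2) = floor((18 - 1)/17) = 1.
That gives (1*33 + 2)/(1*17 + 1) = 35/18.
Compare the errors: |x - 33/17| = |68*17 - 33*35|/(35*17) = 1/595, and |x - 35/18| = |68*18 - 35*35|/(35*18) = 1/630.
Cross-multiplying, 1*595 = 595 < 630 = 1*630, so 1/630 is smaller: the intermediate fraction 35/18 is closer to x than 33/17.

35/18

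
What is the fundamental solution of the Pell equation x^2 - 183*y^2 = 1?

First expand sqrt(183) as a continued fraction. With x_i = (sqrt(183) + m_i)/d_i and (m_0, d_0) = (0, 1): a_0 = floor(sqrt(183)) = 13, since 13^2 = 169 <= 183 < 196 = 14^2.
Iterate m_{i+1} = d_i*a_i - m_i, d_{i+1} = (183 - m_{i+1}^2)/d_i, a_{i+1} = floor((a_0 + m_{i+1})/d_{i+1}):
  m_1 = 1*13 - 0 = 13, d_1 = (183 - 13^2)/1 = 14/1 = 14, a_1 = floor((13 + 13)/14) = 1.
  m_2 = 14*1 - 13 = 1, d_2 = (183 - 1^2)/14 = 182/14 = 13, a_2 = floor((13 + 1)/13) = 1.
  m_3 = 13*1 - 1 = 12, d_3 = (183 - 12^2)/13 = 39/13 = 3, a_3 = floor((13 + 12)/3) = 8.
  m_4 = 3*8 - 12 = 12, d_4 = (183 - 12^2)/3 = 39/3 = 13, a_4 = floor((13 + 12)/13) = 1.
  m_5 = 13*1 - 12 = 1, d_5 = (183 - 1^2)/13 = 182/13 = 14, a_5 = floor((13 + 1)/14) = 1.
  m_6 = 14*1 - 1 = 13, d_6 = (183 - 13^2)/14 = 14/14 = 1, a_6 = floor((13 + 13)/1) = 26.
  m_7 = 1*26 - 13 = 13, d_7 = (183 - 13^2)/1 = 14/1 = 14: (m_7, d_7) = (m_1, d_1) = (13, 14), so from here the quotients repeat a_1, ..., a_6; the period length is 6.
So sqrt(183) = [13; (1, 1, 8, 1, 1, 26)] with period length k = 6.
k is even, so the fundamental solution of x^2 - 183y^2 = 1 is (p_{k-1}, q_{k-1}) = (p_5, q_5); compute convergents through index 5.
Convergents (p_i = a_i*p_{i-1} + p_{i-2}, q_i = a_i*q_{i-1} + q_{i-2} with p_{-2}=0, p_{-1}=1, q_{-2}=1, q_{-1}=0):
  i=0: a_0=13, p_0 = 13*1 + 0 = 13, q_0 = 13*0 + 1 = 1.
  i=1: a_1=1, p_1 = 1*13 + 1 = 14, q_1 = 1*1 + 0 = 1.
  i=2: a_2=1, p_2 = 1*14 + 13 = 27, q_2 = 1*1 + 1 = 2.
  i=3: a_3=8, p_3 = 8*27 + 14 = 230, q_3 = 8*2 + 1 = 17.
  i=4: a_4=1, p_4 = 1*230 + 27 = 257, q_4 = 1*17 + 2 = 19.
  i=5: a_5=1, p_5 = 1*257 + 230 = 487, q_5 = 1*19 + 17 = 36.
Check: 487^2 - 183*36^2 = 237169 - 237168 = 1, so (x, y) = (487, 36) solves the equation, and by the theorem it is the least positive solution.

(x, y) = (487, 36)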